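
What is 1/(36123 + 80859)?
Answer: 1/116982 ≈ 8.5483e-6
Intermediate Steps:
1/(36123 + 80859) = 1/116982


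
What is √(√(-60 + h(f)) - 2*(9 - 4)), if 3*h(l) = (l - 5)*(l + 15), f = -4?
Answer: √(-10 + I*√93) ≈ 1.3951 + 3.4563*I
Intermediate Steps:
h(l) = (-5 + l)*(15 + l)/3 (h(l) = ((l - 5)*(l + 15))/3 = ((-5 + l)*(15 + l))/3 = (-5 + l)*(15 + l)/3)
√(√(-60 + h(f)) - 2*(9 - 4)) = √(√(-60 + (-25 + (⅓)*(-4)² + (10/3)*(-4))) - 2*(9 - 4)) = √(√(-60 + (-25 + (⅓)*16 - 40/3)) - 2*5) = √(√(-60 + (-25 + 16/3 - 40/3)) - 10) = √(√(-60 - 33) - 10) = √(√(-93) - 10) = √(I*√93 - 10) = √(-10 + I*√93)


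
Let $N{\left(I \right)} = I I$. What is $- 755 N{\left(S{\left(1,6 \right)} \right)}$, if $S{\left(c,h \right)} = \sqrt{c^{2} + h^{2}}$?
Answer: $-27935$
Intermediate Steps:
$N{\left(I \right)} = I^{2}$
$- 755 N{\left(S{\left(1,6 \right)} \right)} = - 755 \left(\sqrt{1^{2} + 6^{2}}\right)^{2} = - 755 \left(\sqrt{1 + 36}\right)^{2} = - 755 \left(\sqrt{37}\right)^{2} = \left(-755\right) 37 = -27935$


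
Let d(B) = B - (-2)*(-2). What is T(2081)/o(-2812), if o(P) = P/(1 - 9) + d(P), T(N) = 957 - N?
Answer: 2248/4929 ≈ 0.45608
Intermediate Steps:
d(B) = -4 + B (d(B) = B - 1*4 = B - 4 = -4 + B)
o(P) = -4 + 7*P/8 (o(P) = P/(1 - 9) + (-4 + P) = P/(-8) + (-4 + P) = -P/8 + (-4 + P) = -4 + 7*P/8)
T(2081)/o(-2812) = (957 - 1*2081)/(-4 + (7/8)*(-2812)) = (957 - 2081)/(-4 - 4921/2) = -1124/(-4929/2) = -1124*(-2/4929) = 2248/4929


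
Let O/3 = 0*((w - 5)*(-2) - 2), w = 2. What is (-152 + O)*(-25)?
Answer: 3800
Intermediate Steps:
O = 0 (O = 3*(0*((2 - 5)*(-2) - 2)) = 3*(0*(-3*(-2) - 2)) = 3*(0*(6 - 2)) = 3*(0*4) = 3*0 = 0)
(-152 + O)*(-25) = (-152 + 0)*(-25) = -152*(-25) = 3800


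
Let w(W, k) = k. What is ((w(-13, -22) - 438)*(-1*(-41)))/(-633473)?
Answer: 18860/633473 ≈ 0.029772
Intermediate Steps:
((w(-13, -22) - 438)*(-1*(-41)))/(-633473) = ((-22 - 438)*(-1*(-41)))/(-633473) = -460*41*(-1/633473) = -18860*(-1/633473) = 18860/633473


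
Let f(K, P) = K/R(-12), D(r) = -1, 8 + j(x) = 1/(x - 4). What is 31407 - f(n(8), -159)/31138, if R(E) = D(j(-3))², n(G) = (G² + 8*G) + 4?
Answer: 488975517/15569 ≈ 31407.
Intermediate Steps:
j(x) = -8 + 1/(-4 + x) (j(x) = -8 + 1/(x - 4) = -8 + 1/(-4 + x))
n(G) = 4 + G² + 8*G
R(E) = 1 (R(E) = (-1)² = 1)
f(K, P) = K (f(K, P) = K/1 = K*1 = K)
31407 - f(n(8), -159)/31138 = 31407 - (4 + 8² + 8*8)/31138 = 31407 - (4 + 64 + 64)/31138 = 31407 - 132/31138 = 31407 - 1*66/15569 = 31407 - 66/15569 = 488975517/15569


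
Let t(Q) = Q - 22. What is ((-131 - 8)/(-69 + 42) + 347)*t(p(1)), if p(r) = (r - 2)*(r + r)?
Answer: -76064/9 ≈ -8451.6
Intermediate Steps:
p(r) = 2*r*(-2 + r) (p(r) = (-2 + r)*(2*r) = 2*r*(-2 + r))
t(Q) = -22 + Q
((-131 - 8)/(-69 + 42) + 347)*t(p(1)) = ((-131 - 8)/(-69 + 42) + 347)*(-22 + 2*1*(-2 + 1)) = (-139/(-27) + 347)*(-22 + 2*1*(-1)) = (-139*(-1/27) + 347)*(-22 - 2) = (139/27 + 347)*(-24) = (9508/27)*(-24) = -76064/9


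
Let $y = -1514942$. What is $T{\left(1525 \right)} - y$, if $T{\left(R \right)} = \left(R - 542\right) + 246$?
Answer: $1516171$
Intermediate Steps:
$T{\left(R \right)} = -296 + R$ ($T{\left(R \right)} = \left(-542 + R\right) + 246 = -296 + R$)
$T{\left(1525 \right)} - y = \left(-296 + 1525\right) - -1514942 = 1229 + 1514942 = 1516171$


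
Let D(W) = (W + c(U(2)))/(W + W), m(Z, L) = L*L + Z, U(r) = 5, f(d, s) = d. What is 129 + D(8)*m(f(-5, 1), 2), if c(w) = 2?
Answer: 1027/8 ≈ 128.38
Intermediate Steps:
m(Z, L) = Z + L**2 (m(Z, L) = L**2 + Z = Z + L**2)
D(W) = (2 + W)/(2*W) (D(W) = (W + 2)/(W + W) = (2 + W)/((2*W)) = (2 + W)*(1/(2*W)) = (2 + W)/(2*W))
129 + D(8)*m(f(-5, 1), 2) = 129 + ((1/2)*(2 + 8)/8)*(-5 + 2**2) = 129 + ((1/2)*(1/8)*10)*(-5 + 4) = 129 + (5/8)*(-1) = 129 - 5/8 = 1027/8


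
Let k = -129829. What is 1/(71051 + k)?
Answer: -1/58778 ≈ -1.7013e-5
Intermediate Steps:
1/(71051 + k) = 1/(71051 - 129829) = 1/(-58778) = -1/58778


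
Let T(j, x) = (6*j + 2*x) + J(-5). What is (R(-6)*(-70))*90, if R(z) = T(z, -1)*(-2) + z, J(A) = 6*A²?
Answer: 1449000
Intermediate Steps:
T(j, x) = 150 + 2*x + 6*j (T(j, x) = (6*j + 2*x) + 6*(-5)² = (2*x + 6*j) + 6*25 = (2*x + 6*j) + 150 = 150 + 2*x + 6*j)
R(z) = -296 - 11*z (R(z) = (150 + 2*(-1) + 6*z)*(-2) + z = (150 - 2 + 6*z)*(-2) + z = (148 + 6*z)*(-2) + z = (-296 - 12*z) + z = -296 - 11*z)
(R(-6)*(-70))*90 = ((-296 - 11*(-6))*(-70))*90 = ((-296 + 66)*(-70))*90 = -230*(-70)*90 = 16100*90 = 1449000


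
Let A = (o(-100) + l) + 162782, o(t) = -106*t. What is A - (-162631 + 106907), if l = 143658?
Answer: 372764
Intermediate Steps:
A = 317040 (A = (-106*(-100) + 143658) + 162782 = (10600 + 143658) + 162782 = 154258 + 162782 = 317040)
A - (-162631 + 106907) = 317040 - (-162631 + 106907) = 317040 - 1*(-55724) = 317040 + 55724 = 372764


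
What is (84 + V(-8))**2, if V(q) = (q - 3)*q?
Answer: 29584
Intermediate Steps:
V(q) = q*(-3 + q) (V(q) = (-3 + q)*q = q*(-3 + q))
(84 + V(-8))**2 = (84 - 8*(-3 - 8))**2 = (84 - 8*(-11))**2 = (84 + 88)**2 = 172**2 = 29584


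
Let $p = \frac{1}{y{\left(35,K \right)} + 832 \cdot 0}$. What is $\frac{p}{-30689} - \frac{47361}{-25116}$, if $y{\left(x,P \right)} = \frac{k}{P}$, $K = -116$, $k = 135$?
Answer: $\frac{65406748957}{34685321580} \approx 1.8857$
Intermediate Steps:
$y{\left(x,P \right)} = \frac{135}{P}$
$p = - \frac{116}{135}$ ($p = \frac{1}{\frac{135}{-116} + 832 \cdot 0} = \frac{1}{135 \left(- \frac{1}{116}\right) + 0} = \frac{1}{- \frac{135}{116} + 0} = \frac{1}{- \frac{135}{116}} = - \frac{116}{135} \approx -0.85926$)
$\frac{p}{-30689} - \frac{47361}{-25116} = - \frac{116}{135 \left(-30689\right)} - \frac{47361}{-25116} = \left(- \frac{116}{135}\right) \left(- \frac{1}{30689}\right) - - \frac{15787}{8372} = \frac{116}{4143015} + \frac{15787}{8372} = \frac{65406748957}{34685321580}$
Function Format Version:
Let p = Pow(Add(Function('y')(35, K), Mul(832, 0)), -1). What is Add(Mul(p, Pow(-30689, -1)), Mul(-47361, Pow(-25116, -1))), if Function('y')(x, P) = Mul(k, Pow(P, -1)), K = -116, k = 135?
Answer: Rational(65406748957, 34685321580) ≈ 1.8857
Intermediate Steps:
Function('y')(x, P) = Mul(135, Pow(P, -1))
p = Rational(-116, 135) (p = Pow(Add(Mul(135, Pow(-116, -1)), Mul(832, 0)), -1) = Pow(Add(Mul(135, Rational(-1, 116)), 0), -1) = Pow(Add(Rational(-135, 116), 0), -1) = Pow(Rational(-135, 116), -1) = Rational(-116, 135) ≈ -0.85926)
Add(Mul(p, Pow(-30689, -1)), Mul(-47361, Pow(-25116, -1))) = Add(Mul(Rational(-116, 135), Pow(-30689, -1)), Mul(-47361, Pow(-25116, -1))) = Add(Mul(Rational(-116, 135), Rational(-1, 30689)), Mul(-47361, Rational(-1, 25116))) = Add(Rational(116, 4143015), Rational(15787, 8372)) = Rational(65406748957, 34685321580)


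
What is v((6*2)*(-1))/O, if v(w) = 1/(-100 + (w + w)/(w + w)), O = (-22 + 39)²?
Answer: -1/28611 ≈ -3.4952e-5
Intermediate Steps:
O = 289 (O = 17² = 289)
v(w) = -1/99 (v(w) = 1/(-100 + (2*w)/((2*w))) = 1/(-100 + (2*w)*(1/(2*w))) = 1/(-100 + 1) = 1/(-99) = -1/99)
v((6*2)*(-1))/O = -1/99/289 = -1/99*1/289 = -1/28611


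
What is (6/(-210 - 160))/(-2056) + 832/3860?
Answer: 3164711/14681896 ≈ 0.21555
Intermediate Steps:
(6/(-210 - 160))/(-2056) + 832/3860 = (6/(-370))*(-1/2056) + 832*(1/3860) = -1/370*6*(-1/2056) + 208/965 = -3/185*(-1/2056) + 208/965 = 3/380360 + 208/965 = 3164711/14681896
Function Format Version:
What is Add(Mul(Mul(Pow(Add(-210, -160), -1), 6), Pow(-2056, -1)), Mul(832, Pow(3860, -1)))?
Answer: Rational(3164711, 14681896) ≈ 0.21555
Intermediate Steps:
Add(Mul(Mul(Pow(Add(-210, -160), -1), 6), Pow(-2056, -1)), Mul(832, Pow(3860, -1))) = Add(Mul(Mul(Pow(-370, -1), 6), Rational(-1, 2056)), Mul(832, Rational(1, 3860))) = Add(Mul(Mul(Rational(-1, 370), 6), Rational(-1, 2056)), Rational(208, 965)) = Add(Mul(Rational(-3, 185), Rational(-1, 2056)), Rational(208, 965)) = Add(Rational(3, 380360), Rational(208, 965)) = Rational(3164711, 14681896)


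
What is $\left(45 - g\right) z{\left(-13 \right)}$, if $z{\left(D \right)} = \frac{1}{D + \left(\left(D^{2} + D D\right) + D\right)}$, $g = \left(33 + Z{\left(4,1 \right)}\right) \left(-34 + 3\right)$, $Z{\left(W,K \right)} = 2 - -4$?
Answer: $\frac{209}{52} \approx 4.0192$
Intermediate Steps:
$Z{\left(W,K \right)} = 6$ ($Z{\left(W,K \right)} = 2 + 4 = 6$)
$g = -1209$ ($g = \left(33 + 6\right) \left(-34 + 3\right) = 39 \left(-31\right) = -1209$)
$z{\left(D \right)} = \frac{1}{2 D + 2 D^{2}}$ ($z{\left(D \right)} = \frac{1}{D + \left(\left(D^{2} + D^{2}\right) + D\right)} = \frac{1}{D + \left(2 D^{2} + D\right)} = \frac{1}{D + \left(D + 2 D^{2}\right)} = \frac{1}{2 D + 2 D^{2}}$)
$\left(45 - g\right) z{\left(-13 \right)} = \left(45 - -1209\right) \frac{1}{2 \left(-13\right) \left(1 - 13\right)} = \left(45 + 1209\right) \frac{1}{2} \left(- \frac{1}{13}\right) \frac{1}{-12} = 1254 \cdot \frac{1}{2} \left(- \frac{1}{13}\right) \left(- \frac{1}{12}\right) = 1254 \cdot \frac{1}{312} = \frac{209}{52}$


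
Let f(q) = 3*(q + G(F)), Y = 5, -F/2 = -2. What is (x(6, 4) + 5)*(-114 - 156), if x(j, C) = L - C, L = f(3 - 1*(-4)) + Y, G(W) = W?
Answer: -10530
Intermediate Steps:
F = 4 (F = -2*(-2) = 4)
f(q) = 12 + 3*q (f(q) = 3*(q + 4) = 3*(4 + q) = 12 + 3*q)
L = 38 (L = (12 + 3*(3 - 1*(-4))) + 5 = (12 + 3*(3 + 4)) + 5 = (12 + 3*7) + 5 = (12 + 21) + 5 = 33 + 5 = 38)
x(j, C) = 38 - C
(x(6, 4) + 5)*(-114 - 156) = ((38 - 1*4) + 5)*(-114 - 156) = ((38 - 4) + 5)*(-270) = (34 + 5)*(-270) = 39*(-270) = -10530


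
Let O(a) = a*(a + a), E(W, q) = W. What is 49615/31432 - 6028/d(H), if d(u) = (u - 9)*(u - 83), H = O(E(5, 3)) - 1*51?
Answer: -18474437/3300360 ≈ -5.5977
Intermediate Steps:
O(a) = 2*a**2 (O(a) = a*(2*a) = 2*a**2)
H = -1 (H = 2*5**2 - 1*51 = 2*25 - 51 = 50 - 51 = -1)
d(u) = (-83 + u)*(-9 + u) (d(u) = (-9 + u)*(-83 + u) = (-83 + u)*(-9 + u))
49615/31432 - 6028/d(H) = 49615/31432 - 6028/(747 + (-1)**2 - 92*(-1)) = 49615*(1/31432) - 6028/(747 + 1 + 92) = 49615/31432 - 6028/840 = 49615/31432 - 6028*1/840 = 49615/31432 - 1507/210 = -18474437/3300360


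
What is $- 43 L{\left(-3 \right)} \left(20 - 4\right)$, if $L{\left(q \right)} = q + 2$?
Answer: $688$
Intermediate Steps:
$L{\left(q \right)} = 2 + q$
$- 43 L{\left(-3 \right)} \left(20 - 4\right) = - 43 \left(2 - 3\right) \left(20 - 4\right) = \left(-43\right) \left(-1\right) 16 = 43 \cdot 16 = 688$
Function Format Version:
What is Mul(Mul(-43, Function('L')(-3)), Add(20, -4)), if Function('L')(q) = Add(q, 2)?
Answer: 688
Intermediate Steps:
Function('L')(q) = Add(2, q)
Mul(Mul(-43, Function('L')(-3)), Add(20, -4)) = Mul(Mul(-43, Add(2, -3)), Add(20, -4)) = Mul(Mul(-43, -1), 16) = Mul(43, 16) = 688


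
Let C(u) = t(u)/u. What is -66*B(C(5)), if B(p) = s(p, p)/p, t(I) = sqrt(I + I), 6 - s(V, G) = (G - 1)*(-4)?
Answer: -264 - 66*sqrt(10) ≈ -472.71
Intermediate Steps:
s(V, G) = 2 + 4*G (s(V, G) = 6 - (G - 1)*(-4) = 6 - (-1 + G)*(-4) = 6 - (4 - 4*G) = 6 + (-4 + 4*G) = 2 + 4*G)
t(I) = sqrt(2)*sqrt(I) (t(I) = sqrt(2*I) = sqrt(2)*sqrt(I))
C(u) = sqrt(2)/sqrt(u) (C(u) = (sqrt(2)*sqrt(u))/u = sqrt(2)/sqrt(u))
B(p) = (2 + 4*p)/p
-66*B(C(5)) = -66*(4 + 2/((sqrt(2)/sqrt(5)))) = -66*(4 + 2/((sqrt(2)*(sqrt(5)/5)))) = -66*(4 + 2/((sqrt(10)/5))) = -66*(4 + 2*(sqrt(10)/2)) = -66*(4 + sqrt(10)) = -264 - 66*sqrt(10)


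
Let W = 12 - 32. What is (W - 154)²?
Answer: 30276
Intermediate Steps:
W = -20
(W - 154)² = (-20 - 154)² = (-174)² = 30276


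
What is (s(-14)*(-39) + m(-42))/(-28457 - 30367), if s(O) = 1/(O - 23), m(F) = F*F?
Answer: -21769/725496 ≈ -0.030006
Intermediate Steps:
m(F) = F**2
s(O) = 1/(-23 + O)
(s(-14)*(-39) + m(-42))/(-28457 - 30367) = (-39/(-23 - 14) + (-42)**2)/(-28457 - 30367) = (-39/(-37) + 1764)/(-58824) = (-1/37*(-39) + 1764)*(-1/58824) = (39/37 + 1764)*(-1/58824) = (65307/37)*(-1/58824) = -21769/725496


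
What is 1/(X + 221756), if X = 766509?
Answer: 1/988265 ≈ 1.0119e-6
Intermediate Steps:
1/(X + 221756) = 1/(766509 + 221756) = 1/988265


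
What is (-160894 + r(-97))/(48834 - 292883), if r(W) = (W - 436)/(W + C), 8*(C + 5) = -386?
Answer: 96695162/146673449 ≈ 0.65926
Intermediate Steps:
C = -213/4 (C = -5 + (1/8)*(-386) = -5 - 193/4 = -213/4 ≈ -53.250)
r(W) = (-436 + W)/(-213/4 + W) (r(W) = (W - 436)/(W - 213/4) = (-436 + W)/(-213/4 + W))
(-160894 + r(-97))/(48834 - 292883) = (-160894 + 4*(-436 - 97)/(-213 + 4*(-97)))/(48834 - 292883) = (-160894 + 4*(-533)/(-213 - 388))/(-244049) = (-160894 + 4*(-533)/(-601))*(-1/244049) = (-160894 + 4*(-1/601)*(-533))*(-1/244049) = (-160894 + 2132/601)*(-1/244049) = -96695162/601*(-1/244049) = 96695162/146673449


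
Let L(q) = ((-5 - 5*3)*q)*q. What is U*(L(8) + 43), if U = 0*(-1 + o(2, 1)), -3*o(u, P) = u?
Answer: 0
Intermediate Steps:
o(u, P) = -u/3
U = 0 (U = 0*(-1 - 1/3*2) = 0*(-1 - 2/3) = 0*(-5/3) = 0)
L(q) = -20*q**2 (L(q) = ((-5 - 15)*q)*q = (-20*q)*q = -20*q**2)
U*(L(8) + 43) = 0*(-20*8**2 + 43) = 0*(-20*64 + 43) = 0*(-1280 + 43) = 0*(-1237) = 0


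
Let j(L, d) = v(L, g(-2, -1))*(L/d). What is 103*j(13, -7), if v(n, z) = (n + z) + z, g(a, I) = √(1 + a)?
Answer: -17407/7 - 2678*I/7 ≈ -2486.7 - 382.57*I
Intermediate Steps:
v(n, z) = n + 2*z
j(L, d) = L*(L + 2*I)/d (j(L, d) = (L + 2*√(1 - 2))*(L/d) = (L + 2*√(-1))*(L/d) = (L + 2*I)*(L/d) = L*(L + 2*I)/d)
103*j(13, -7) = 103*(13*(13 + 2*I)/(-7)) = 103*(13*(-⅐)*(13 + 2*I)) = 103*(-169/7 - 26*I/7) = -17407/7 - 2678*I/7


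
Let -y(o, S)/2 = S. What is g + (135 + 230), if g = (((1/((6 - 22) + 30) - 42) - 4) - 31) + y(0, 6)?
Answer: 3865/14 ≈ 276.07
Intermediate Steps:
y(o, S) = -2*S
g = -1245/14 (g = (((1/((6 - 22) + 30) - 42) - 4) - 31) - 2*6 = (((1/(-16 + 30) - 42) - 4) - 31) - 12 = (((1/14 - 42) - 4) - 31) - 12 = ((-587/14 - 4) - 31) - 12 = (-643/14 - 31) - 12 = -1077/14 - 12 = -1245/14 ≈ -88.929)
g + (135 + 230) = -1245/14 + (135 + 230) = -1245/14 + 365 = 3865/14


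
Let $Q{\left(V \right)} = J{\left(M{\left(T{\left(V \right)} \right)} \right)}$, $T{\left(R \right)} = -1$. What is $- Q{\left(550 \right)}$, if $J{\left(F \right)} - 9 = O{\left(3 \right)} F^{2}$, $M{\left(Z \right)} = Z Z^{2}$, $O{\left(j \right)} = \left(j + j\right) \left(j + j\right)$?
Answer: $-45$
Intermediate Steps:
$O{\left(j \right)} = 4 j^{2}$ ($O{\left(j \right)} = 2 j 2 j = 4 j^{2}$)
$M{\left(Z \right)} = Z^{3}$
$J{\left(F \right)} = 9 + 36 F^{2}$ ($J{\left(F \right)} = 9 + 4 \cdot 3^{2} F^{2} = 9 + 4 \cdot 9 F^{2} = 9 + 36 F^{2}$)
$Q{\left(V \right)} = 45$ ($Q{\left(V \right)} = 9 + 36 \left(\left(-1\right)^{3}\right)^{2} = 9 + 36 \left(-1\right)^{2} = 9 + 36 \cdot 1 = 9 + 36 = 45$)
$- Q{\left(550 \right)} = \left(-1\right) 45 = -45$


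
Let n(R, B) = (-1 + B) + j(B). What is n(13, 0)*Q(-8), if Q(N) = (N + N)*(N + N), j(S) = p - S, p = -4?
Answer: -1280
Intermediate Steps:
j(S) = -4 - S
Q(N) = 4*N² (Q(N) = (2*N)*(2*N) = 4*N²)
n(R, B) = -5 (n(R, B) = (-1 + B) + (-4 - B) = -5)
n(13, 0)*Q(-8) = -20*(-8)² = -20*64 = -5*256 = -1280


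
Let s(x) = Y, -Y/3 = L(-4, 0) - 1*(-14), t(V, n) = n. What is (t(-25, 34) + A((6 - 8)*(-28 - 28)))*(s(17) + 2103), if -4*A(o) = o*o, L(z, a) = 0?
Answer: -6393222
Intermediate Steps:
A(o) = -o²/4 (A(o) = -o*o/4 = -o²/4)
Y = -42 (Y = -3*(0 - 1*(-14)) = -3*(0 + 14) = -3*14 = -42)
s(x) = -42
(t(-25, 34) + A((6 - 8)*(-28 - 28)))*(s(17) + 2103) = (34 - (-28 - 28)²*(6 - 8)²/4)*(-42 + 2103) = (34 - (-2*(-56))²/4)*2061 = (34 - ¼*112²)*2061 = (34 - ¼*12544)*2061 = (34 - 3136)*2061 = -3102*2061 = -6393222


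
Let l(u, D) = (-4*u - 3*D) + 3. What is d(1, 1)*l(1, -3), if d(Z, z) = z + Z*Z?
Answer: 16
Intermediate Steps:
d(Z, z) = z + Z²
l(u, D) = 3 - 4*u - 3*D
d(1, 1)*l(1, -3) = (1 + 1²)*(3 - 4*1 - 3*(-3)) = (1 + 1)*(3 - 4 + 9) = 2*8 = 16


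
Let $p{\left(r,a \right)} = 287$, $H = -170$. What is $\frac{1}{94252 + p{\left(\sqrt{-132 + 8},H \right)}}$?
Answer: $\frac{1}{94539} \approx 1.0578 \cdot 10^{-5}$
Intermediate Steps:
$\frac{1}{94252 + p{\left(\sqrt{-132 + 8},H \right)}} = \frac{1}{94252 + 287} = \frac{1}{94539}$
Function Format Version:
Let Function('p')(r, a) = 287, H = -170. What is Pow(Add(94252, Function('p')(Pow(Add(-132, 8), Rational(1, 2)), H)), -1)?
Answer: Rational(1, 94539) ≈ 1.0578e-5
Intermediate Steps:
Pow(Add(94252, Function('p')(Pow(Add(-132, 8), Rational(1, 2)), H)), -1) = Pow(Add(94252, 287), -1) = Pow(94539, -1) = Rational(1, 94539)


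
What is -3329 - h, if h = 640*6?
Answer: -7169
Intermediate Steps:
h = 3840
-3329 - h = -3329 - 1*3840 = -3329 - 3840 = -7169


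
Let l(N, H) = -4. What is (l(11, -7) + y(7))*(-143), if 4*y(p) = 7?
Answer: 1287/4 ≈ 321.75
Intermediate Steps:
y(p) = 7/4 (y(p) = (¼)*7 = 7/4)
(l(11, -7) + y(7))*(-143) = (-4 + 7/4)*(-143) = -9/4*(-143) = 1287/4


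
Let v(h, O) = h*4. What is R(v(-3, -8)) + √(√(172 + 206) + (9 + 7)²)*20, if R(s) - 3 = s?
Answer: -9 + 20*√(256 + 3*√42) ≈ 322.93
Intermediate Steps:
v(h, O) = 4*h
R(s) = 3 + s
R(v(-3, -8)) + √(√(172 + 206) + (9 + 7)²)*20 = (3 + 4*(-3)) + √(√(172 + 206) + (9 + 7)²)*20 = (3 - 12) + √(√378 + 16²)*20 = -9 + √(3*√42 + 256)*20 = -9 + √(256 + 3*√42)*20 = -9 + 20*√(256 + 3*√42)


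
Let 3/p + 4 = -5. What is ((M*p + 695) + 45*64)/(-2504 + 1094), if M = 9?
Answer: -38/15 ≈ -2.5333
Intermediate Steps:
p = -1/3 (p = 3/(-4 - 5) = 3/(-9) = 3*(-1/9) = -1/3 ≈ -0.33333)
((M*p + 695) + 45*64)/(-2504 + 1094) = ((9*(-1/3) + 695) + 45*64)/(-2504 + 1094) = ((-3 + 695) + 2880)/(-1410) = (692 + 2880)*(-1/1410) = 3572*(-1/1410) = -38/15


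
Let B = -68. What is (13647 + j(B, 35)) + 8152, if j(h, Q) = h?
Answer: 21731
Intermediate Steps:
(13647 + j(B, 35)) + 8152 = (13647 - 68) + 8152 = 13579 + 8152 = 21731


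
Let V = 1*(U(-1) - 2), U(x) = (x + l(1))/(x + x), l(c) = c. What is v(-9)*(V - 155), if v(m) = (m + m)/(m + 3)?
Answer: -471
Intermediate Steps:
v(m) = 2*m/(3 + m) (v(m) = (2*m)/(3 + m) = 2*m/(3 + m))
U(x) = (1 + x)/(2*x) (U(x) = (x + 1)/(x + x) = (1 + x)/((2*x)) = (1 + x)*(1/(2*x)) = (1 + x)/(2*x))
V = -2 (V = 1*((½)*(1 - 1)/(-1) - 2) = 1*((½)*(-1)*0 - 2) = 1*(0 - 2) = 1*(-2) = -2)
v(-9)*(V - 155) = (2*(-9)/(3 - 9))*(-2 - 155) = (2*(-9)/(-6))*(-157) = (2*(-9)*(-⅙))*(-157) = 3*(-157) = -471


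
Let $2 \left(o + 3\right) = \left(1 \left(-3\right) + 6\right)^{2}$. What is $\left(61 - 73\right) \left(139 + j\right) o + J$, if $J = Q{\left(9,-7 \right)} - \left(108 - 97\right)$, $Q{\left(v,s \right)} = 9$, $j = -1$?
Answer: $-2486$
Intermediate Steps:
$o = \frac{3}{2}$ ($o = -3 + \frac{\left(1 \left(-3\right) + 6\right)^{2}}{2} = -3 + \frac{\left(-3 + 6\right)^{2}}{2} = -3 + \frac{3^{2}}{2} = -3 + \frac{1}{2} \cdot 9 = -3 + \frac{9}{2} = \frac{3}{2} \approx 1.5$)
$J = -2$ ($J = 9 - \left(108 - 97\right) = 9 - 11 = -2$)
$\left(61 - 73\right) \left(139 + j\right) o + J = \left(61 - 73\right) \left(139 - 1\right) \frac{3}{2} - 2 = \left(-12\right) 138 \cdot \frac{3}{2} - 2 = \left(-1656\right) \frac{3}{2} - 2 = -2484 - 2 = -2486$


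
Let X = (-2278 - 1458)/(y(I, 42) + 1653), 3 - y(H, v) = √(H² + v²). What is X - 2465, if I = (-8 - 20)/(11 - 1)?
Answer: -21130242095/8564263 - 32690*√226/8564263 ≈ -2467.3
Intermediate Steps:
I = -14/5 (I = -28/10 = -28*⅒ = -14/5 ≈ -2.8000)
y(H, v) = 3 - √(H² + v²)
X = -3736/(1656 - 14*√226/5) (X = (-2278 - 1458)/((3 - √((-14/5)² + 42²)) + 1653) = -3736/((3 - √(196/25 + 1764)) + 1653) = -3736/((3 - √(44296/25)) + 1653) = -3736/((3 - 14*√226/5) + 1653) = -3736/(1656 - 14*√226/5) ≈ -2.3149)
X - 2465 = (-19333800/8564263 - 32690*√226/8564263) - 2465 = -21130242095/8564263 - 32690*√226/8564263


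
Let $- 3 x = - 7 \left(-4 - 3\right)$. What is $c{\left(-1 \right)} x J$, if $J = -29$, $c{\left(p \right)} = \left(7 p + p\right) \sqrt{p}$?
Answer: $- \frac{11368 i}{3} \approx - 3789.3 i$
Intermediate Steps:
$c{\left(p \right)} = 8 p^{\frac{3}{2}}$ ($c{\left(p \right)} = 8 p \sqrt{p} = 8 p^{\frac{3}{2}}$)
$x = - \frac{49}{3}$ ($x = - \frac{\left(-7\right) \left(-4 - 3\right)}{3} = - \frac{\left(-7\right) \left(-7\right)}{3} = \left(- \frac{1}{3}\right) 49 = - \frac{49}{3} \approx -16.333$)
$c{\left(-1 \right)} x J = 8 \left(-1\right)^{\frac{3}{2}} \left(- \frac{49}{3}\right) \left(-29\right) = 8 \left(- i\right) \left(- \frac{49}{3}\right) \left(-29\right) = - 8 i \left(- \frac{49}{3}\right) \left(-29\right) = \frac{392 i}{3} \left(-29\right) = - \frac{11368 i}{3}$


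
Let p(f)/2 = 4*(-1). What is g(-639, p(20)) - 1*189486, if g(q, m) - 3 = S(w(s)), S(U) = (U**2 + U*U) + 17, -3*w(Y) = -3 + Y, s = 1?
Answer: -1705186/9 ≈ -1.8947e+5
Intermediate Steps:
w(Y) = 1 - Y/3 (w(Y) = -(-3 + Y)/3 = 1 - Y/3)
p(f) = -8 (p(f) = 2*(4*(-1)) = 2*(-4) = -8)
S(U) = 17 + 2*U**2 (S(U) = (U**2 + U**2) + 17 = 2*U**2 + 17 = 17 + 2*U**2)
g(q, m) = 188/9 (g(q, m) = 3 + (17 + 2*(1 - 1/3*1)**2) = 3 + (17 + 2*(1 - 1/3)**2) = 3 + (17 + 2*(2/3)**2) = 3 + (17 + 2*(4/9)) = 3 + (17 + 8/9) = 3 + 161/9 = 188/9)
g(-639, p(20)) - 1*189486 = 188/9 - 1*189486 = 188/9 - 189486 = -1705186/9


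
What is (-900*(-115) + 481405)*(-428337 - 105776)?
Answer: -312405364265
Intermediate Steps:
(-900*(-115) + 481405)*(-428337 - 105776) = (103500 + 481405)*(-534113) = 584905*(-534113) = -312405364265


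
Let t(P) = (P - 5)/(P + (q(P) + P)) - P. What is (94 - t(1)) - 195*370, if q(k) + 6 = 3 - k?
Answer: -72057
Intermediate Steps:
q(k) = -3 - k (q(k) = -6 + (3 - k) = -3 - k)
t(P) = -P + (-5 + P)/(-3 + P) (t(P) = (P - 5)/(P + ((-3 - P) + P)) - P = (-5 + P)/(P - 3) - P = (-5 + P)/(-3 + P) - P = -P + (-5 + P)/(-3 + P))
(94 - t(1)) - 195*370 = (94 - (-5 - 1*1**2 + 4*1)/(-3 + 1)) - 195*370 = (94 - (-5 - 1*1 + 4)/(-2)) - 72150 = (94 - (-1)*(-5 - 1 + 4)/2) - 72150 = (94 - (-1)*(-2)/2) - 72150 = (94 - 1*1) - 72150 = (94 - 1) - 72150 = 93 - 72150 = -72057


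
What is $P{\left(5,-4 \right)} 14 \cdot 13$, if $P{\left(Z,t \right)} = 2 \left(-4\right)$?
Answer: $-1456$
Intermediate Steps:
$P{\left(Z,t \right)} = -8$
$P{\left(5,-4 \right)} 14 \cdot 13 = \left(-8\right) 14 \cdot 13 = \left(-112\right) 13 = -1456$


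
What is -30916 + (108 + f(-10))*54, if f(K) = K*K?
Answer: -19684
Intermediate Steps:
f(K) = K²
-30916 + (108 + f(-10))*54 = -30916 + (108 + (-10)²)*54 = -30916 + (108 + 100)*54 = -30916 + 208*54 = -30916 + 11232 = -19684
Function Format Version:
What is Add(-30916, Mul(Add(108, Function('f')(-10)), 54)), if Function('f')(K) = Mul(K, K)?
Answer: -19684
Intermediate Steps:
Function('f')(K) = Pow(K, 2)
Add(-30916, Mul(Add(108, Function('f')(-10)), 54)) = Add(-30916, Mul(Add(108, Pow(-10, 2)), 54)) = Add(-30916, Mul(Add(108, 100), 54)) = Add(-30916, Mul(208, 54)) = Add(-30916, 11232) = -19684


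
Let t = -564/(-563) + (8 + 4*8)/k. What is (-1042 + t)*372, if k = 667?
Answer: -145412632728/375521 ≈ -3.8723e+5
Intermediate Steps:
t = 398708/375521 (t = -564/(-563) + (8 + 4*8)/667 = -564*(-1/563) + (8 + 32)*(1/667) = 564/563 + 40*(1/667) = 564/563 + 40/667 = 398708/375521 ≈ 1.0617)
(-1042 + t)*372 = (-1042 + 398708/375521)*372 = -390894174/375521*372 = -145412632728/375521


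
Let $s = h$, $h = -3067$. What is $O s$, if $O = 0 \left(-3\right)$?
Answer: $0$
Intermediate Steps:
$s = -3067$
$O = 0$
$O s = 0 \left(-3067\right) = 0$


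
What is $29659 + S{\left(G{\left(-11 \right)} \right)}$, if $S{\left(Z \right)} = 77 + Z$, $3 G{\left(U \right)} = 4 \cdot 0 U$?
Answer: $29736$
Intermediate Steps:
$G{\left(U \right)} = 0$ ($G{\left(U \right)} = \frac{4 \cdot 0 U}{3} = \frac{0 U}{3} = \frac{1}{3} \cdot 0 = 0$)
$29659 + S{\left(G{\left(-11 \right)} \right)} = 29659 + \left(77 + 0\right) = 29659 + 77 = 29736$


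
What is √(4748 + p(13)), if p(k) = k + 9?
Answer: 3*√530 ≈ 69.065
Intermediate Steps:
p(k) = 9 + k
√(4748 + p(13)) = √(4748 + (9 + 13)) = √(4748 + 22) = √4770 = 3*√530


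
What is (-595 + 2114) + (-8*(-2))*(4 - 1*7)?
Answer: 1471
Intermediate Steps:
(-595 + 2114) + (-8*(-2))*(4 - 1*7) = 1519 + 16*(4 - 7) = 1519 + 16*(-3) = 1519 - 48 = 1471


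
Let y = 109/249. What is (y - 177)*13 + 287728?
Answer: 71072740/249 ≈ 2.8543e+5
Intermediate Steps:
y = 109/249 (y = 109*(1/249) = 109/249 ≈ 0.43775)
(y - 177)*13 + 287728 = (109/249 - 177)*13 + 287728 = -43964/249*13 + 287728 = -571532/249 + 287728 = 71072740/249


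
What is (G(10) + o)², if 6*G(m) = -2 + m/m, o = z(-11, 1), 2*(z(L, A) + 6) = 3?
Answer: 196/9 ≈ 21.778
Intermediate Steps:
z(L, A) = -9/2 (z(L, A) = -6 + (½)*3 = -6 + 3/2 = -9/2)
o = -9/2 ≈ -4.5000
G(m) = -⅙ (G(m) = (-2 + m/m)/6 = (-2 + 1)/6 = (⅙)*(-1) = -⅙)
(G(10) + o)² = (-⅙ - 9/2)² = (-14/3)² = 196/9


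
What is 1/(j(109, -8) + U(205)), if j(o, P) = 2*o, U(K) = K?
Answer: 1/423 ≈ 0.0023641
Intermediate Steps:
1/(j(109, -8) + U(205)) = 1/(2*109 + 205) = 1/(218 + 205) = 1/423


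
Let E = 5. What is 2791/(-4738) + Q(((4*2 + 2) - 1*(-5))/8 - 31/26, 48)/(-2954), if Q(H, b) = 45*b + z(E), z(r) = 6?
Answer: -9253561/6998026 ≈ -1.3223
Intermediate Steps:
Q(H, b) = 6 + 45*b (Q(H, b) = 45*b + 6 = 6 + 45*b)
2791/(-4738) + Q(((4*2 + 2) - 1*(-5))/8 - 31/26, 48)/(-2954) = 2791/(-4738) + (6 + 45*48)/(-2954) = 2791*(-1/4738) + (6 + 2160)*(-1/2954) = -2791/4738 + 2166*(-1/2954) = -2791/4738 - 1083/1477 = -9253561/6998026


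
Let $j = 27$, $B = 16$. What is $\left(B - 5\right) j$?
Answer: $297$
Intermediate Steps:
$\left(B - 5\right) j = \left(16 - 5\right) 27 = 11 \cdot 27 = 297$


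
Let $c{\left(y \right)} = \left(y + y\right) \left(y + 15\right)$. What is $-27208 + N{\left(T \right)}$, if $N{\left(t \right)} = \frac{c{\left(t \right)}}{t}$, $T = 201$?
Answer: $-26776$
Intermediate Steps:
$c{\left(y \right)} = 2 y \left(15 + y\right)$
$N{\left(t \right)} = 30 + 2 t$ ($N{\left(t \right)} = \frac{2 t \left(15 + t\right)}{t} = 30 + 2 t$)
$-27208 + N{\left(T \right)} = -27208 + \left(30 + 2 \cdot 201\right) = -27208 + \left(30 + 402\right) = -27208 + 432 = -26776$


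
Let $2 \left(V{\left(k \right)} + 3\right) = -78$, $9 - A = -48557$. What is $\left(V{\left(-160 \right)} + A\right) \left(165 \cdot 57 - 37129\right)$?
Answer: $-1345279376$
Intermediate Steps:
$A = 48566$ ($A = 9 - -48557 = 9 + 48557 = 48566$)
$V{\left(k \right)} = -42$ ($V{\left(k \right)} = -3 + \frac{1}{2} \left(-78\right) = -3 - 39 = -42$)
$\left(V{\left(-160 \right)} + A\right) \left(165 \cdot 57 - 37129\right) = \left(-42 + 48566\right) \left(165 \cdot 57 - 37129\right) = 48524 \left(9405 - 37129\right) = 48524 \left(-27724\right) = -1345279376$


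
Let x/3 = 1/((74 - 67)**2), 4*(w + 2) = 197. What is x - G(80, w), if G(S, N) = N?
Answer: -9249/196 ≈ -47.189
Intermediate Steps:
w = 189/4 (w = -2 + (1/4)*197 = -2 + 197/4 = 189/4 ≈ 47.250)
x = 3/49 (x = 3/((74 - 67)**2) = 3/(7**2) = 3/49 ≈ 0.061224)
x - G(80, w) = 3/49 - 1*189/4 = 3/49 - 189/4 = -9249/196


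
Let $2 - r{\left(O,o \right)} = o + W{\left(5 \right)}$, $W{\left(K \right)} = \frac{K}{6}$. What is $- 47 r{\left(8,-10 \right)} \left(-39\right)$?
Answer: $\frac{40937}{2} \approx 20469.0$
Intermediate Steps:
$W{\left(K \right)} = \frac{K}{6}$ ($W{\left(K \right)} = K \frac{1}{6} = \frac{K}{6}$)
$r{\left(O,o \right)} = \frac{7}{6} - o$ ($r{\left(O,o \right)} = 2 - \left(o + \frac{1}{6} \cdot 5\right) = 2 - \left(o + \frac{5}{6}\right) = 2 - \left(\frac{5}{6} + o\right) = \frac{7}{6} - o$)
$- 47 r{\left(8,-10 \right)} \left(-39\right) = - 47 \left(\frac{7}{6} - -10\right) \left(-39\right) = - 47 \left(\frac{7}{6} + 10\right) \left(-39\right) = \left(-47\right) \frac{67}{6} \left(-39\right) = \left(- \frac{3149}{6}\right) \left(-39\right) = \frac{40937}{2}$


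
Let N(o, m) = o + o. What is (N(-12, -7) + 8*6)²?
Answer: 576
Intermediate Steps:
N(o, m) = 2*o
(N(-12, -7) + 8*6)² = (2*(-12) + 8*6)² = (-24 + 48)² = 24² = 576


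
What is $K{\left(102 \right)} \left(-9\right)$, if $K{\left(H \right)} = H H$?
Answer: $-93636$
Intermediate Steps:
$K{\left(H \right)} = H^{2}$
$K{\left(102 \right)} \left(-9\right) = 102^{2} \left(-9\right) = 10404 \left(-9\right) = -93636$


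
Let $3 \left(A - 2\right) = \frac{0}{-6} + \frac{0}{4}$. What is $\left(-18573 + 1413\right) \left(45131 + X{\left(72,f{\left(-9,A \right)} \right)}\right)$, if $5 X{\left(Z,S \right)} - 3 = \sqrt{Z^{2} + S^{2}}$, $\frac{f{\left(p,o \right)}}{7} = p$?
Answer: $-774458256 - 30888 \sqrt{113} \approx -7.7479 \cdot 10^{8}$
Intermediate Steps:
$A = 2$ ($A = 2 + \frac{\frac{0}{-6} + \frac{0}{4}}{3} = 2 + \frac{0 \left(- \frac{1}{6}\right) + 0 \cdot \frac{1}{4}}{3} = 2 + \frac{0 + 0}{3} = 2 + \frac{1}{3} \cdot 0 = 2 + 0 = 2$)
$f{\left(p,o \right)} = 7 p$
$X{\left(Z,S \right)} = \frac{3}{5} + \frac{\sqrt{S^{2} + Z^{2}}}{5}$ ($X{\left(Z,S \right)} = \frac{3}{5} + \frac{\sqrt{Z^{2} + S^{2}}}{5} = \frac{3}{5} + \frac{\sqrt{S^{2} + Z^{2}}}{5}$)
$\left(-18573 + 1413\right) \left(45131 + X{\left(72,f{\left(-9,A \right)} \right)}\right) = \left(-18573 + 1413\right) \left(45131 + \left(\frac{3}{5} + \frac{\sqrt{\left(7 \left(-9\right)\right)^{2} + 72^{2}}}{5}\right)\right) = - 17160 \left(45131 + \left(\frac{3}{5} + \frac{\sqrt{\left(-63\right)^{2} + 5184}}{5}\right)\right) = - 17160 \left(45131 + \left(\frac{3}{5} + \frac{\sqrt{3969 + 5184}}{5}\right)\right) = - 17160 \left(45131 + \left(\frac{3}{5} + \frac{\sqrt{9153}}{5}\right)\right) = - 17160 \left(45131 + \left(\frac{3}{5} + \frac{9 \sqrt{113}}{5}\right)\right) = - 17160 \left(\frac{225658}{5} + \frac{9 \sqrt{113}}{5}\right) = -774458256 - 30888 \sqrt{113}$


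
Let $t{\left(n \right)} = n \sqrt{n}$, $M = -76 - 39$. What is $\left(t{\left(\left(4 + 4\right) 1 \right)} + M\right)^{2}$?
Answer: $13737 - 3680 \sqrt{2} \approx 8532.7$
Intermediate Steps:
$M = -115$
$t{\left(n \right)} = n^{\frac{3}{2}}$
$\left(t{\left(\left(4 + 4\right) 1 \right)} + M\right)^{2} = \left(\left(\left(4 + 4\right) 1\right)^{\frac{3}{2}} - 115\right)^{2} = \left(\left(8 \cdot 1\right)^{\frac{3}{2}} - 115\right)^{2} = \left(8^{\frac{3}{2}} - 115\right)^{2} = \left(16 \sqrt{2} - 115\right)^{2} = \left(-115 + 16 \sqrt{2}\right)^{2}$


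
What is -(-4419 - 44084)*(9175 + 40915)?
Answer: 2429515270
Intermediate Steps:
-(-4419 - 44084)*(9175 + 40915) = -(-48503)*50090 = -1*(-2429515270) = 2429515270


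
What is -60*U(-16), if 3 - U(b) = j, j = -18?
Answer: -1260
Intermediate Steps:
U(b) = 21 (U(b) = 3 - 1*(-18) = 3 + 18 = 21)
-60*U(-16) = -60*21 = -1260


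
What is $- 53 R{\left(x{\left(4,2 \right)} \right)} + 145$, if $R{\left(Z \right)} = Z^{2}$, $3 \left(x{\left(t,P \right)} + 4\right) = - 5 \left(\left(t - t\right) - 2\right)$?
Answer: $\frac{1093}{9} \approx 121.44$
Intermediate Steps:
$x{\left(t,P \right)} = - \frac{2}{3}$ ($x{\left(t,P \right)} = -4 + \frac{\left(-5\right) \left(\left(t - t\right) - 2\right)}{3} = -4 + \frac{\left(-5\right) \left(0 - 2\right)}{3} = -4 + \frac{\left(-5\right) \left(-2\right)}{3} = -4 + \frac{1}{3} \cdot 10 = -4 + \frac{10}{3} = - \frac{2}{3}$)
$- 53 R{\left(x{\left(4,2 \right)} \right)} + 145 = - 53 \left(- \frac{2}{3}\right)^{2} + 145 = \left(-53\right) \frac{4}{9} + 145 = - \frac{212}{9} + 145 = \frac{1093}{9}$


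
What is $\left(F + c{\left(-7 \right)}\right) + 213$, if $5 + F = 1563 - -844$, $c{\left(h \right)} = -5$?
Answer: $2610$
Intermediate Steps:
$F = 2402$ ($F = -5 + \left(1563 - -844\right) = -5 + \left(1563 + 844\right) = -5 + 2407 = 2402$)
$\left(F + c{\left(-7 \right)}\right) + 213 = \left(2402 - 5\right) + 213 = 2397 + 213 = 2610$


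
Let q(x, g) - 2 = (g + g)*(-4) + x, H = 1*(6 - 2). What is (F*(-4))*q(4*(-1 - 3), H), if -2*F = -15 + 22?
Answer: -644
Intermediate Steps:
F = -7/2 (F = -(-15 + 22)/2 = -½*7 = -7/2 ≈ -3.5000)
H = 4 (H = 1*4 = 4)
q(x, g) = 2 + x - 8*g (q(x, g) = 2 + ((g + g)*(-4) + x) = 2 + ((2*g)*(-4) + x) = 2 + (-8*g + x) = 2 + (x - 8*g) = 2 + x - 8*g)
(F*(-4))*q(4*(-1 - 3), H) = (-7/2*(-4))*(2 + 4*(-1 - 3) - 8*4) = 14*(2 + 4*(-4) - 32) = 14*(2 - 16 - 32) = 14*(-46) = -644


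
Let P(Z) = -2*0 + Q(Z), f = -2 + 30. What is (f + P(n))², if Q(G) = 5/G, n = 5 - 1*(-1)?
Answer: 29929/36 ≈ 831.36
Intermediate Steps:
n = 6 (n = 5 + 1 = 6)
f = 28
P(Z) = 5/Z (P(Z) = -2*0 + 5/Z = 0 + 5/Z = 5/Z)
(f + P(n))² = (28 + 5/6)² = (28 + 5*(⅙))² = (28 + ⅚)² = (173/6)² = 29929/36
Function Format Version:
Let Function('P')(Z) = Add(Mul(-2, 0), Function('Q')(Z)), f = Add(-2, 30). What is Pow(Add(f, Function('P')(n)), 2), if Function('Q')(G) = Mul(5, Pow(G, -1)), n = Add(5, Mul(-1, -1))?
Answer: Rational(29929, 36) ≈ 831.36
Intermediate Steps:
n = 6 (n = Add(5, 1) = 6)
f = 28
Function('P')(Z) = Mul(5, Pow(Z, -1)) (Function('P')(Z) = Add(Mul(-2, 0), Mul(5, Pow(Z, -1))) = Add(0, Mul(5, Pow(Z, -1))) = Mul(5, Pow(Z, -1)))
Pow(Add(f, Function('P')(n)), 2) = Pow(Add(28, Mul(5, Pow(6, -1))), 2) = Pow(Add(28, Mul(5, Rational(1, 6))), 2) = Pow(Add(28, Rational(5, 6)), 2) = Pow(Rational(173, 6), 2) = Rational(29929, 36)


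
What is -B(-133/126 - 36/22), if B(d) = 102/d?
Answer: 20196/533 ≈ 37.891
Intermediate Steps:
-B(-133/126 - 36/22) = -102/(-133/126 - 36/22) = -102/(-133*1/126 - 36*1/22) = -102/(-19/18 - 18/11) = -102/(-533/198) = -102*(-198)/533 = -1*(-20196/533) = 20196/533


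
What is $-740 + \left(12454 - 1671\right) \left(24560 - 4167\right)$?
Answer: $219896979$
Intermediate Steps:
$-740 + \left(12454 - 1671\right) \left(24560 - 4167\right) = -740 + 10783 \cdot 20393 = -740 + 219897719 = 219896979$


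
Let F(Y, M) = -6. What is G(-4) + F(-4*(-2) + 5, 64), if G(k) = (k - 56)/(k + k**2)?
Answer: -11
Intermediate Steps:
G(k) = (-56 + k)/(k + k**2)
G(-4) + F(-4*(-2) + 5, 64) = (-56 - 4)/((-4)*(1 - 4)) - 6 = -1/4*(-60)/(-3) - 6 = -1/4*(-1/3)*(-60) - 6 = -5 - 6 = -11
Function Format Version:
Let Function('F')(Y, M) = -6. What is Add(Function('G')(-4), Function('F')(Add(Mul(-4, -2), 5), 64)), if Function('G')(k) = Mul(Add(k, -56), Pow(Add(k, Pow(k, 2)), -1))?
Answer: -11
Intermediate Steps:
Function('G')(k) = Mul(Pow(Add(k, Pow(k, 2)), -1), Add(-56, k)) (Function('G')(k) = Mul(Add(-56, k), Pow(Add(k, Pow(k, 2)), -1)) = Mul(Pow(Add(k, Pow(k, 2)), -1), Add(-56, k)))
Add(Function('G')(-4), Function('F')(Add(Mul(-4, -2), 5), 64)) = Add(Mul(Pow(-4, -1), Pow(Add(1, -4), -1), Add(-56, -4)), -6) = Add(Mul(Rational(-1, 4), Pow(-3, -1), -60), -6) = Add(Mul(Rational(-1, 4), Rational(-1, 3), -60), -6) = Add(-5, -6) = -11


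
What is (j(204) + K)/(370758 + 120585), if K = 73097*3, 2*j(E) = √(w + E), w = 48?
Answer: 73097/163781 + √7/163781 ≈ 0.44633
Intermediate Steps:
j(E) = √(48 + E)/2
K = 219291
(j(204) + K)/(370758 + 120585) = (√(48 + 204)/2 + 219291)/(370758 + 120585) = (√252/2 + 219291)/491343 = ((6*√7)/2 + 219291)*(1/491343) = (3*√7 + 219291)*(1/491343) = (219291 + 3*√7)*(1/491343) = 73097/163781 + √7/163781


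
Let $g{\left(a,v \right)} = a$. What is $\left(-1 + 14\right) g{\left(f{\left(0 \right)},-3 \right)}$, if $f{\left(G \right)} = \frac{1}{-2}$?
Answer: $- \frac{13}{2} \approx -6.5$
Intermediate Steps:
$f{\left(G \right)} = - \frac{1}{2}$
$\left(-1 + 14\right) g{\left(f{\left(0 \right)},-3 \right)} = \left(-1 + 14\right) \left(- \frac{1}{2}\right) = 13 \left(- \frac{1}{2}\right) = - \frac{13}{2}$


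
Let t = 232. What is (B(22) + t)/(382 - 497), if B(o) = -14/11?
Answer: -2538/1265 ≈ -2.0063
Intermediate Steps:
B(o) = -14/11 (B(o) = -14*1/11 = -14/11)
(B(22) + t)/(382 - 497) = (-14/11 + 232)/(382 - 497) = (2538/11)/(-115) = (2538/11)*(-1/115) = -2538/1265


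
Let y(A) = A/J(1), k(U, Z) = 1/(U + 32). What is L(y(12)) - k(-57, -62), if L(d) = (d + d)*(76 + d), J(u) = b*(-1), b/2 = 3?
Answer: -7399/25 ≈ -295.96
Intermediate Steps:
b = 6 (b = 2*3 = 6)
J(u) = -6 (J(u) = 6*(-1) = -6)
k(U, Z) = 1/(32 + U)
y(A) = -A/6 (y(A) = A/(-6) = A*(-⅙) = -A/6)
L(d) = 2*d*(76 + d) (L(d) = (2*d)*(76 + d) = 2*d*(76 + d))
L(y(12)) - k(-57, -62) = 2*(-⅙*12)*(76 - ⅙*12) - 1/(32 - 57) = 2*(-2)*(76 - 2) - 1/(-25) = 2*(-2)*74 - 1*(-1/25) = -296 + 1/25 = -7399/25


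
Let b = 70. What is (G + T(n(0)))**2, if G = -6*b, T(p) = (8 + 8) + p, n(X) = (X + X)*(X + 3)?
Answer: 163216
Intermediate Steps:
n(X) = 2*X*(3 + X) (n(X) = (2*X)*(3 + X) = 2*X*(3 + X))
T(p) = 16 + p
G = -420 (G = -6*70 = -420)
(G + T(n(0)))**2 = (-420 + (16 + 2*0*(3 + 0)))**2 = (-420 + (16 + 2*0*3))**2 = (-420 + (16 + 0))**2 = (-420 + 16)**2 = (-404)**2 = 163216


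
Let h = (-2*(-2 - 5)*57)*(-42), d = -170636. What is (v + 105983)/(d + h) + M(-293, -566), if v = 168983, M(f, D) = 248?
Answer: 25177365/102076 ≈ 246.65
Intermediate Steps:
h = -33516 (h = (-2*(-7)*57)*(-42) = (14*57)*(-42) = 798*(-42) = -33516)
(v + 105983)/(d + h) + M(-293, -566) = (168983 + 105983)/(-170636 - 33516) + 248 = 274966/(-204152) + 248 = 274966*(-1/204152) + 248 = -137483/102076 + 248 = 25177365/102076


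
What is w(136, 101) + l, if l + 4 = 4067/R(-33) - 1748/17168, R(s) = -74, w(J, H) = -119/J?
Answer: -514493/8584 ≈ -59.936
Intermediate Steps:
l = -253491/4292 (l = -4 + (4067/(-74) - 1748/17168) = -4 + (4067*(-1/74) - 1748*1/17168) = -4 + (-4067/74 - 437/4292) = -4 - 236323/4292 = -253491/4292 ≈ -59.061)
w(136, 101) + l = -119/136 - 253491/4292 = -119*1/136 - 253491/4292 = -7/8 - 253491/4292 = -514493/8584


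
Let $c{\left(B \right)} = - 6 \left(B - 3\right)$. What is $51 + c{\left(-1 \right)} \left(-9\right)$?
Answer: $-165$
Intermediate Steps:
$c{\left(B \right)} = 18 - 6 B$ ($c{\left(B \right)} = - 6 \left(-3 + B\right) = 18 - 6 B$)
$51 + c{\left(-1 \right)} \left(-9\right) = 51 + \left(18 - -6\right) \left(-9\right) = 51 + \left(18 + 6\right) \left(-9\right) = 51 + 24 \left(-9\right) = 51 - 216 = -165$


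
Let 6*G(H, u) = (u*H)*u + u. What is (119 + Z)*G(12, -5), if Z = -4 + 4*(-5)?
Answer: 28025/6 ≈ 4670.8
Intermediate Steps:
G(H, u) = u/6 + H*u²/6 (G(H, u) = ((u*H)*u + u)/6 = ((H*u)*u + u)/6 = (H*u² + u)/6 = (u + H*u²)/6 = u/6 + H*u²/6)
Z = -24 (Z = -4 - 20 = -24)
(119 + Z)*G(12, -5) = (119 - 24)*((⅙)*(-5)*(1 + 12*(-5))) = 95*((⅙)*(-5)*(1 - 60)) = 95*((⅙)*(-5)*(-59)) = 95*(295/6) = 28025/6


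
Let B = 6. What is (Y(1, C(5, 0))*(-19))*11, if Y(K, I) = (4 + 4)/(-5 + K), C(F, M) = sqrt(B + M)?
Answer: 418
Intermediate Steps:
C(F, M) = sqrt(6 + M)
Y(K, I) = 8/(-5 + K)
(Y(1, C(5, 0))*(-19))*11 = ((8/(-5 + 1))*(-19))*11 = ((8/(-4))*(-19))*11 = ((8*(-1/4))*(-19))*11 = -2*(-19)*11 = 38*11 = 418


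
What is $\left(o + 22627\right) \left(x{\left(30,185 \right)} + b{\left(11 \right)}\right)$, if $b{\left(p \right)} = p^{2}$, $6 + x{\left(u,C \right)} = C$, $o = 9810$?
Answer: $9731100$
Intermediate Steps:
$x{\left(u,C \right)} = -6 + C$
$\left(o + 22627\right) \left(x{\left(30,185 \right)} + b{\left(11 \right)}\right) = \left(9810 + 22627\right) \left(\left(-6 + 185\right) + 11^{2}\right) = 32437 \left(179 + 121\right) = 32437 \cdot 300 = 9731100$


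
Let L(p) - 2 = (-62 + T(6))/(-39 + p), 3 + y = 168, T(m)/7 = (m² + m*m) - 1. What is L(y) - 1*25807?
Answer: -1083665/42 ≈ -25802.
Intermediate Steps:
T(m) = -7 + 14*m² (T(m) = 7*((m² + m*m) - 1) = 7*((m² + m²) - 1) = 7*(2*m² - 1) = 7*(-1 + 2*m²) = -7 + 14*m²)
y = 165 (y = -3 + 168 = 165)
L(p) = 2 + 435/(-39 + p) (L(p) = 2 + (-62 + (-7 + 14*6²))/(-39 + p) = 2 + (-62 + (-7 + 14*36))/(-39 + p) = 2 + (-62 + (-7 + 504))/(-39 + p) = 2 + (-62 + 497)/(-39 + p) = 2 + 435/(-39 + p))
L(y) - 1*25807 = (357 + 2*165)/(-39 + 165) - 1*25807 = (357 + 330)/126 - 25807 = (1/126)*687 - 25807 = 229/42 - 25807 = -1083665/42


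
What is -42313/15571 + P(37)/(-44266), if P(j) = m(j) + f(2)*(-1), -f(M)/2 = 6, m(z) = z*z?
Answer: -1894530809/689265886 ≈ -2.7486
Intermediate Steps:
m(z) = z²
f(M) = -12 (f(M) = -2*6 = -12)
P(j) = 12 + j² (P(j) = j² - 12*(-1) = j² + 12 = 12 + j²)
-42313/15571 + P(37)/(-44266) = -42313/15571 + (12 + 37²)/(-44266) = -42313*1/15571 + (12 + 1369)*(-1/44266) = -42313/15571 + 1381*(-1/44266) = -42313/15571 - 1381/44266 = -1894530809/689265886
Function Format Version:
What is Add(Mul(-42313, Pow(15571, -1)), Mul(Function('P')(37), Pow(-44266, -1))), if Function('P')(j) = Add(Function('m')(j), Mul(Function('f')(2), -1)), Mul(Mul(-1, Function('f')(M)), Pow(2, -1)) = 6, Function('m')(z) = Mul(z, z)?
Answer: Rational(-1894530809, 689265886) ≈ -2.7486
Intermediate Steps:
Function('m')(z) = Pow(z, 2)
Function('f')(M) = -12 (Function('f')(M) = Mul(-2, 6) = -12)
Function('P')(j) = Add(12, Pow(j, 2)) (Function('P')(j) = Add(Pow(j, 2), Mul(-12, -1)) = Add(Pow(j, 2), 12) = Add(12, Pow(j, 2)))
Add(Mul(-42313, Pow(15571, -1)), Mul(Function('P')(37), Pow(-44266, -1))) = Add(Mul(-42313, Pow(15571, -1)), Mul(Add(12, Pow(37, 2)), Pow(-44266, -1))) = Add(Mul(-42313, Rational(1, 15571)), Mul(Add(12, 1369), Rational(-1, 44266))) = Add(Rational(-42313, 15571), Mul(1381, Rational(-1, 44266))) = Add(Rational(-42313, 15571), Rational(-1381, 44266)) = Rational(-1894530809, 689265886)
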